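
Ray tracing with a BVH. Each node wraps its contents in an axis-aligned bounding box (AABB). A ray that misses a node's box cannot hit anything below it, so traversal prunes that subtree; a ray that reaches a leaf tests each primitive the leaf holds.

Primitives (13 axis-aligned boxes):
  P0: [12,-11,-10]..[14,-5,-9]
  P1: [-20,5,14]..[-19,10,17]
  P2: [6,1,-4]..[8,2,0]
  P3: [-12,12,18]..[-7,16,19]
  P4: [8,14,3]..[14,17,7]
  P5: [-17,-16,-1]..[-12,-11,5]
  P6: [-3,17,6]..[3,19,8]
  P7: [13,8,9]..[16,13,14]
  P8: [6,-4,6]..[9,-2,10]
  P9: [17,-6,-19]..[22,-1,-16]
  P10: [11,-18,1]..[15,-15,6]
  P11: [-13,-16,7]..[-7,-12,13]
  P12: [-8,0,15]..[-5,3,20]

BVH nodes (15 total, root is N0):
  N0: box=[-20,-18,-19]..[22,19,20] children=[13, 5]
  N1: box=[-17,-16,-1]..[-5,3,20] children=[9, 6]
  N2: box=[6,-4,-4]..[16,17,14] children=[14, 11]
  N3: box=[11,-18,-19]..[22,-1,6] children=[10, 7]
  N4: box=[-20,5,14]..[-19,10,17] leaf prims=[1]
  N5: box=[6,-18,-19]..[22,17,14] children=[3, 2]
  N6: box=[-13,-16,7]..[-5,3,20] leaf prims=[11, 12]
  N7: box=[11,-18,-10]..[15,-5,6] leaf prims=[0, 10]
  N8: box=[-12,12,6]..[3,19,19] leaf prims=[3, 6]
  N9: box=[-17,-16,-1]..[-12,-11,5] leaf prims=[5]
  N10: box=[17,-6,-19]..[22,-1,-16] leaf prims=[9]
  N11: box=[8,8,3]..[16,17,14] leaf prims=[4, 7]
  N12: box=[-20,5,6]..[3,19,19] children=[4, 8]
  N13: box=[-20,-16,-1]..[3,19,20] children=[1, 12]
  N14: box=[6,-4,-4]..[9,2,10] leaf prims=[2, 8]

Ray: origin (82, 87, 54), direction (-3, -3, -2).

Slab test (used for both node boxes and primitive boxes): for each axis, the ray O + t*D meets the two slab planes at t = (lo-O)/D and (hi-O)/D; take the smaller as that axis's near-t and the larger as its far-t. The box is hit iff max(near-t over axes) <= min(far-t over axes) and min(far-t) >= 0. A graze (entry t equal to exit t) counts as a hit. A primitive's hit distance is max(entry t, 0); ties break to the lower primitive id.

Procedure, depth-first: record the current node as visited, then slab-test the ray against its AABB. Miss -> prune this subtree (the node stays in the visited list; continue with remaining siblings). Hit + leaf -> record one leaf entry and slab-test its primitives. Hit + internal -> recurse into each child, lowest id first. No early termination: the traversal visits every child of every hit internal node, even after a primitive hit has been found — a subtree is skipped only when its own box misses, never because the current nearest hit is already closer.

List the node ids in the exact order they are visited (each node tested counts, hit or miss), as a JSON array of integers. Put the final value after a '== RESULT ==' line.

Walk:
N0 x:[20,34] y:[68/3,35] z:[17,73/2] -> hit [68/3,34], descend [5, 13]
  N5 x:[20,76/3] y:[70/3,35] z:[20,73/2] -> hit [70/3,76/3], descend [2, 3]
    N2 x:[22,76/3] y:[70/3,91/3] z:[20,29] -> hit [70/3,76/3], descend [11, 14]
      N11 x:[22,74/3] y:[70/3,79/3] z:[20,51/2] -> hit [70/3,74/3] leaf, test {P4@t=47/2, P7(miss)}
      N14 x:[73/3,76/3] y:[85/3,91/3] z:[22,29] -> miss, prune
    N3 x:[20,71/3] y:[88/3,35] z:[24,73/2] -> miss, prune
  N13 x:[79/3,34] y:[68/3,103/3] z:[17,55/2] -> hit [79/3,55/2], descend [1, 12]
    N1 x:[29,33] y:[28,103/3] z:[17,55/2] -> miss, prune
    N12 x:[79/3,34] y:[68/3,82/3] z:[35/2,24] -> miss, prune

Visited [0, 5, 2, 11, 14, 3, 13, 1, 12]. Tests: 9 box, 1 leaf. Nearest: P4.

== RESULT ==
[0, 5, 2, 11, 14, 3, 13, 1, 12]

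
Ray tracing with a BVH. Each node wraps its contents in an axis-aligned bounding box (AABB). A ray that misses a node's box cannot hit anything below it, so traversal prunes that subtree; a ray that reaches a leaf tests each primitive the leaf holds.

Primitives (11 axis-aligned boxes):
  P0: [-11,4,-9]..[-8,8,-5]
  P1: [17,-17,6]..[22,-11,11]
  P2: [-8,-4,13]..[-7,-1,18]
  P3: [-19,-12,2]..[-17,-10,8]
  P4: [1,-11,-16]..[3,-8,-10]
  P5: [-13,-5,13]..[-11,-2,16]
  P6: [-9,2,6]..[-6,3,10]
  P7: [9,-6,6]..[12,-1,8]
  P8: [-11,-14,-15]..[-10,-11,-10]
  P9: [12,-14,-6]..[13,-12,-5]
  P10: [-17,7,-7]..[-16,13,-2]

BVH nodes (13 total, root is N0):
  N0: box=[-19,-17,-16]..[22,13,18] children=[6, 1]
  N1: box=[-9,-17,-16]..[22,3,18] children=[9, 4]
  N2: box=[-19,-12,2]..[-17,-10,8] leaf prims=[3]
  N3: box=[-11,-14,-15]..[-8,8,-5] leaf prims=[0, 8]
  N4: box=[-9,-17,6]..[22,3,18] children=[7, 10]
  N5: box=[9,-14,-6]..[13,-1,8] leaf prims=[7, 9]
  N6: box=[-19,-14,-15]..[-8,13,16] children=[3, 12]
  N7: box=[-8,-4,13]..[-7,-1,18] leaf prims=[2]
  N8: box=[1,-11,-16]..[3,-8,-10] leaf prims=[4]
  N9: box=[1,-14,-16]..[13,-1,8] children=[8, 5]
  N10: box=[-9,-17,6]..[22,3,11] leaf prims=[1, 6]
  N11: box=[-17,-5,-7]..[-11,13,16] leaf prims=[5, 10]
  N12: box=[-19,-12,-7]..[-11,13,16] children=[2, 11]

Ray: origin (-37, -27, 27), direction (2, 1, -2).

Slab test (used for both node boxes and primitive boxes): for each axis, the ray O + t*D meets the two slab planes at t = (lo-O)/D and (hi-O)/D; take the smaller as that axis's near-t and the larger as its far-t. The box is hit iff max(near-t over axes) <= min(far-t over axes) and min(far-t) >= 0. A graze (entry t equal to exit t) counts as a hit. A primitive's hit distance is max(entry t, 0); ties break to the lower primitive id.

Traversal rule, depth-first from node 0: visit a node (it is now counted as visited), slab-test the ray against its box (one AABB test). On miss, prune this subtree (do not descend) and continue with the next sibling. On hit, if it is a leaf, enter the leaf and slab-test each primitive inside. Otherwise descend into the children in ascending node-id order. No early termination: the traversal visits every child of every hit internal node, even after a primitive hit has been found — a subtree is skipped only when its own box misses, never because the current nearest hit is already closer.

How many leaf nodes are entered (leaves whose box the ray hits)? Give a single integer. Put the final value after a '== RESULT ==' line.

Walk:
N0 x:[9,59/2] y:[10,40] z:[9/2,43/2] -> hit [10,43/2], descend [1, 6]
  N1 x:[14,59/2] y:[10,30] z:[9/2,43/2] -> hit [14,43/2], descend [4, 9]
    N4 x:[14,59/2] y:[10,30] z:[9/2,21/2] -> miss, prune
    N9 x:[19,25] y:[13,26] z:[19/2,43/2] -> hit [19,43/2], descend [5, 8]
      N5 x:[23,25] y:[13,26] z:[19/2,33/2] -> miss, prune
      N8 x:[19,20] y:[16,19] z:[37/2,43/2] -> hit [19,19] leaf, test {P4@t=19}
  N6 x:[9,29/2] y:[13,40] z:[11/2,21] -> hit [13,29/2], descend [3, 12]
    N3 x:[13,29/2] y:[13,35] z:[16,21] -> miss, prune
    N12 x:[9,13] y:[15,40] z:[11/2,17] -> miss, prune

9 AABB tests over nodes [0, 1, 4, 9, 5, 8, 6, 3, 12]; 1 leaf entered; closest P4.

== RESULT ==
1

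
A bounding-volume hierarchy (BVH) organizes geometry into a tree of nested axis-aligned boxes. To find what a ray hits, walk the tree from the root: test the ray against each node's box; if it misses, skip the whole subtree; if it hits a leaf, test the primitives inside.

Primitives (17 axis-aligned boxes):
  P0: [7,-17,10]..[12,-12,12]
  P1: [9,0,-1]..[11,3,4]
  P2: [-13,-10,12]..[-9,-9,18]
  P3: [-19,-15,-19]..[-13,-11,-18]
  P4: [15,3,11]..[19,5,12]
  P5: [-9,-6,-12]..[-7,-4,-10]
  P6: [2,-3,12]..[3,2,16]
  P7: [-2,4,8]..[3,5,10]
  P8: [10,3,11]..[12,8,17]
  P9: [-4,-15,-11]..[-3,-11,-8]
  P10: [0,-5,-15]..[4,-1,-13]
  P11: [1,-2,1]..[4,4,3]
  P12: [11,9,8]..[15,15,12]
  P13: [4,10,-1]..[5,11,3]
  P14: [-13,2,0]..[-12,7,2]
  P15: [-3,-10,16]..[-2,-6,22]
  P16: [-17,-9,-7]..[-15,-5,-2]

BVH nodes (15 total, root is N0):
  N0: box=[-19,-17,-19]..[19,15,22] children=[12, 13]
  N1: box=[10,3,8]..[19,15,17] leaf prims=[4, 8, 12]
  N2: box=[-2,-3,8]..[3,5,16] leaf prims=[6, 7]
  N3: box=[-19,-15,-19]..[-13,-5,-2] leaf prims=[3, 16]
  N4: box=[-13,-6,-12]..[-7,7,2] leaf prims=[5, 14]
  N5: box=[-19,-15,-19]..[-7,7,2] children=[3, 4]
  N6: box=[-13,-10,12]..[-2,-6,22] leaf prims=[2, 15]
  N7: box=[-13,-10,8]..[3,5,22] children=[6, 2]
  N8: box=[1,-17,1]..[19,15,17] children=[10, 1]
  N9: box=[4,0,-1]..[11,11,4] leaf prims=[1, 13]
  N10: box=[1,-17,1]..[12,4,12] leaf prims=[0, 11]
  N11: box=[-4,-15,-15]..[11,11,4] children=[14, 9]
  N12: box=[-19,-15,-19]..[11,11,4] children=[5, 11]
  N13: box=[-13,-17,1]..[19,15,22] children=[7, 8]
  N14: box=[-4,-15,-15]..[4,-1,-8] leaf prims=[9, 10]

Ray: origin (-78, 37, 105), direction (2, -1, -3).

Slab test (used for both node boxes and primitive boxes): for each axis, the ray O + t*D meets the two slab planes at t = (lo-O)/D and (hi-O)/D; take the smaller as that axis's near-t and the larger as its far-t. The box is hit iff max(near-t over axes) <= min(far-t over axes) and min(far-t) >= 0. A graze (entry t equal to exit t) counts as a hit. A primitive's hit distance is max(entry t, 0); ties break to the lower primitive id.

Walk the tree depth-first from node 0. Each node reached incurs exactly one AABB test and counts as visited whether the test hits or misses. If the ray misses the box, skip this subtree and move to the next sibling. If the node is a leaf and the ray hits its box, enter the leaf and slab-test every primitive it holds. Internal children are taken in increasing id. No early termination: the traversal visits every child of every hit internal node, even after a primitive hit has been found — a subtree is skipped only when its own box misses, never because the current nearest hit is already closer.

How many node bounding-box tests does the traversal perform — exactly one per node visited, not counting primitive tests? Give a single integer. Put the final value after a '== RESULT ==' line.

Traverse from the root:
N0 x:[59/2,97/2] y:[22,54] z:[83/3,124/3] -> hit [59/2,124/3], descend [12, 13]
  N12 x:[59/2,89/2] y:[26,52] z:[101/3,124/3] -> hit [101/3,124/3], descend [5, 11]
    N5 x:[59/2,71/2] y:[30,52] z:[103/3,124/3] -> hit [103/3,71/2], descend [3, 4]
      N3 x:[59/2,65/2] y:[42,52] z:[107/3,124/3] -> miss, prune
      N4 x:[65/2,71/2] y:[30,43] z:[103/3,39] -> hit [103/3,71/2] leaf, test {P5(miss), P14(miss)}
    N11 x:[37,89/2] y:[26,52] z:[101/3,40] -> hit [37,40], descend [9, 14]
      N9 x:[41,89/2] y:[26,37] z:[101/3,106/3] -> miss, prune
      N14 x:[37,41] y:[38,52] z:[113/3,40] -> hit [38,40] leaf, test {P9(miss), P10@t=118/3}
  N13 x:[65/2,97/2] y:[22,54] z:[83/3,104/3] -> hit [65/2,104/3], descend [7, 8]
    N7 x:[65/2,81/2] y:[32,47] z:[83/3,97/3] -> miss, prune
    N8 x:[79/2,97/2] y:[22,54] z:[88/3,104/3] -> miss, prune

11 AABB tests over nodes [0, 12, 5, 3, 4, 11, 9, 14, 13, 7, 8]; 2 leaves entered; closest P10.

== RESULT ==
11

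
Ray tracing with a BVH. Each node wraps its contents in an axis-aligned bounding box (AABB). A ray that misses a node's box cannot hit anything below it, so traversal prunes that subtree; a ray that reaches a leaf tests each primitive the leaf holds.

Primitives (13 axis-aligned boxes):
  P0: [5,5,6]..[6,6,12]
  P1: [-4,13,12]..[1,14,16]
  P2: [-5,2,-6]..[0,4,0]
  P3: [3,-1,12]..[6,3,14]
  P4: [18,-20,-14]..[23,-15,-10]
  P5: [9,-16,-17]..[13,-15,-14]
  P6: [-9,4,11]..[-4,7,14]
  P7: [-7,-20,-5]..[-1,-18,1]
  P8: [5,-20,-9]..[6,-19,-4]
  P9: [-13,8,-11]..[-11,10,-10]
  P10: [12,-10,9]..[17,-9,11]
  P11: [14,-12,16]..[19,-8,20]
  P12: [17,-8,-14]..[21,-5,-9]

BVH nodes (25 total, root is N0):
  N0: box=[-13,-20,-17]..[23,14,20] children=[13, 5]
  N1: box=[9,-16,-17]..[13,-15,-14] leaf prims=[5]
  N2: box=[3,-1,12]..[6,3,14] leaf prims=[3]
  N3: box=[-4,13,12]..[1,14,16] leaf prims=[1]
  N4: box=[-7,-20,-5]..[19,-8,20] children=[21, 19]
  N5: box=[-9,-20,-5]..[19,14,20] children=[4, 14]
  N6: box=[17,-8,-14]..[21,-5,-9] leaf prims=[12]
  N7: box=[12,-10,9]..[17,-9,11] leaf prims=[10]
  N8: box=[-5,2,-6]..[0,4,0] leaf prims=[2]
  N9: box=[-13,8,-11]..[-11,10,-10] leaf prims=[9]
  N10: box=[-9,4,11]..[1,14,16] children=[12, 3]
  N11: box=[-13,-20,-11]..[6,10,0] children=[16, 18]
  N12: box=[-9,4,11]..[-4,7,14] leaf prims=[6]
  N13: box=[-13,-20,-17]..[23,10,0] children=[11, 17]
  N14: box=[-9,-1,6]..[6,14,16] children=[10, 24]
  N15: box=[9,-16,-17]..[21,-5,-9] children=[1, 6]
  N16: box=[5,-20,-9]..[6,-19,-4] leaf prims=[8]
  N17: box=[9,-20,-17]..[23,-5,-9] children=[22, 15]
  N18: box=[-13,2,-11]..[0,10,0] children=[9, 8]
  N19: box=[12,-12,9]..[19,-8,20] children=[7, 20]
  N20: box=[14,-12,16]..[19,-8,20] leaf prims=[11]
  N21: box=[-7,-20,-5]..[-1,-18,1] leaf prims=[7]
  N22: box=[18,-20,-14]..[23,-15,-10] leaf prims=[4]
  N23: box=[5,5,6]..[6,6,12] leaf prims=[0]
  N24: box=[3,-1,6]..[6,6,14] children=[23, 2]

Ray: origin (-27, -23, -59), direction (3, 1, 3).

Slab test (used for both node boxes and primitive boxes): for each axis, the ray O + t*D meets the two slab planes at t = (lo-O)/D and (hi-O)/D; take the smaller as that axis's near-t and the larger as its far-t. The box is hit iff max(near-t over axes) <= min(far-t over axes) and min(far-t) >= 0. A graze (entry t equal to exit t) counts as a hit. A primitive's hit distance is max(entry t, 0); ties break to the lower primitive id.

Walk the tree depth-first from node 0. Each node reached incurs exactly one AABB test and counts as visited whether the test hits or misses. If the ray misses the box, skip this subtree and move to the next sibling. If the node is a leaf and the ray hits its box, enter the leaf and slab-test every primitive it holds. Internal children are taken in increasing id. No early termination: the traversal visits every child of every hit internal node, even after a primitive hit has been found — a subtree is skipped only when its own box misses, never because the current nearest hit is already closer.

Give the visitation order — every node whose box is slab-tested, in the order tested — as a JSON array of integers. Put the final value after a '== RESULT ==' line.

Walk:
N0 x:[14/3,50/3] y:[3,37] z:[14,79/3] -> hit [14,50/3], descend [5, 13]
  N5 x:[6,46/3] y:[3,37] z:[18,79/3] -> miss, prune
  N13 x:[14/3,50/3] y:[3,33] z:[14,59/3] -> hit [14,50/3], descend [11, 17]
    N11 x:[14/3,11] y:[3,33] z:[16,59/3] -> miss, prune
    N17 x:[12,50/3] y:[3,18] z:[14,50/3] -> hit [14,50/3], descend [15, 22]
      N15 x:[12,16] y:[7,18] z:[14,50/3] -> hit [14,16], descend [1, 6]
        N1 x:[12,40/3] y:[7,8] z:[14,15] -> miss, prune
        N6 x:[44/3,16] y:[15,18] z:[15,50/3] -> hit [15,16] leaf, test {P12@t=15}
      N22 x:[15,50/3] y:[3,8] z:[15,49/3] -> miss, prune

order=[0, 5, 13, 11, 17, 15, 1, 6, 22]  |boxes|=9  |leaves|=1  hit=P12

== RESULT ==
[0, 5, 13, 11, 17, 15, 1, 6, 22]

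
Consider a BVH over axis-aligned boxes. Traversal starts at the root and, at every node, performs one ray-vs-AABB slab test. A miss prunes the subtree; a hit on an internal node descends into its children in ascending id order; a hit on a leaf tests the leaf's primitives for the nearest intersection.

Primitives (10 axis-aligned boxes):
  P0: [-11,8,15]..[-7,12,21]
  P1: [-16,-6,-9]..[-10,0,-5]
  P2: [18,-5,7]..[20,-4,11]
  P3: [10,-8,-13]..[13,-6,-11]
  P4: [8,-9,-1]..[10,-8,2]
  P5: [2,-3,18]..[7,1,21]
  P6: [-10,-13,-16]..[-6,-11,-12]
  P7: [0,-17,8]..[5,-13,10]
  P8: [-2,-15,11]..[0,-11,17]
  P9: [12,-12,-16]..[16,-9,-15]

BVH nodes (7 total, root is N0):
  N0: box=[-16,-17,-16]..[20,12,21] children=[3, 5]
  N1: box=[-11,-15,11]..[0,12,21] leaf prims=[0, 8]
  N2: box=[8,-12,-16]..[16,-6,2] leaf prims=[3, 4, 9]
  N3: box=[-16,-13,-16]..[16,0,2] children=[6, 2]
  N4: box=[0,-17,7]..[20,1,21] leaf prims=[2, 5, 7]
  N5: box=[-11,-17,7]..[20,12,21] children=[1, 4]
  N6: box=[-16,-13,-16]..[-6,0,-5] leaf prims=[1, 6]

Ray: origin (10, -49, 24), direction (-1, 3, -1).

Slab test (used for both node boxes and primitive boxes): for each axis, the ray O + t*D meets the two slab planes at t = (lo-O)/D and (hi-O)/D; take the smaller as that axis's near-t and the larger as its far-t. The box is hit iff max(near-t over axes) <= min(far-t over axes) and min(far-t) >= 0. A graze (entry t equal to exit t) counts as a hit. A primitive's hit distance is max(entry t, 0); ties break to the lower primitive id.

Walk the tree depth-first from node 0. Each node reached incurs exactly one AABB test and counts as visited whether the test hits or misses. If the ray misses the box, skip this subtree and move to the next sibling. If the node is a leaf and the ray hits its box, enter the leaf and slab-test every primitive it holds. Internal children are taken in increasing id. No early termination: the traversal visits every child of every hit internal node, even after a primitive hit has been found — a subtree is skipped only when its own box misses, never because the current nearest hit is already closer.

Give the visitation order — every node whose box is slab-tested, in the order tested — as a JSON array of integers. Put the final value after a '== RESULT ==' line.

Traverse from the root:
N0 x:[-10,26] y:[32/3,61/3] z:[3,40] -> hit [32/3,61/3], descend [3, 5]
  N3 x:[-6,26] y:[12,49/3] z:[22,40] -> miss, prune
  N5 x:[-10,21] y:[32/3,61/3] z:[3,17] -> hit [32/3,17], descend [1, 4]
    N1 x:[10,21] y:[34/3,61/3] z:[3,13] -> hit [34/3,13] leaf, test {P0(miss), P8@t=34/3}
    N4 x:[-10,10] y:[32/3,50/3] z:[3,17] -> miss, prune

order=[0, 3, 5, 1, 4]  |boxes|=5  |leaves|=1  hit=P8

== RESULT ==
[0, 3, 5, 1, 4]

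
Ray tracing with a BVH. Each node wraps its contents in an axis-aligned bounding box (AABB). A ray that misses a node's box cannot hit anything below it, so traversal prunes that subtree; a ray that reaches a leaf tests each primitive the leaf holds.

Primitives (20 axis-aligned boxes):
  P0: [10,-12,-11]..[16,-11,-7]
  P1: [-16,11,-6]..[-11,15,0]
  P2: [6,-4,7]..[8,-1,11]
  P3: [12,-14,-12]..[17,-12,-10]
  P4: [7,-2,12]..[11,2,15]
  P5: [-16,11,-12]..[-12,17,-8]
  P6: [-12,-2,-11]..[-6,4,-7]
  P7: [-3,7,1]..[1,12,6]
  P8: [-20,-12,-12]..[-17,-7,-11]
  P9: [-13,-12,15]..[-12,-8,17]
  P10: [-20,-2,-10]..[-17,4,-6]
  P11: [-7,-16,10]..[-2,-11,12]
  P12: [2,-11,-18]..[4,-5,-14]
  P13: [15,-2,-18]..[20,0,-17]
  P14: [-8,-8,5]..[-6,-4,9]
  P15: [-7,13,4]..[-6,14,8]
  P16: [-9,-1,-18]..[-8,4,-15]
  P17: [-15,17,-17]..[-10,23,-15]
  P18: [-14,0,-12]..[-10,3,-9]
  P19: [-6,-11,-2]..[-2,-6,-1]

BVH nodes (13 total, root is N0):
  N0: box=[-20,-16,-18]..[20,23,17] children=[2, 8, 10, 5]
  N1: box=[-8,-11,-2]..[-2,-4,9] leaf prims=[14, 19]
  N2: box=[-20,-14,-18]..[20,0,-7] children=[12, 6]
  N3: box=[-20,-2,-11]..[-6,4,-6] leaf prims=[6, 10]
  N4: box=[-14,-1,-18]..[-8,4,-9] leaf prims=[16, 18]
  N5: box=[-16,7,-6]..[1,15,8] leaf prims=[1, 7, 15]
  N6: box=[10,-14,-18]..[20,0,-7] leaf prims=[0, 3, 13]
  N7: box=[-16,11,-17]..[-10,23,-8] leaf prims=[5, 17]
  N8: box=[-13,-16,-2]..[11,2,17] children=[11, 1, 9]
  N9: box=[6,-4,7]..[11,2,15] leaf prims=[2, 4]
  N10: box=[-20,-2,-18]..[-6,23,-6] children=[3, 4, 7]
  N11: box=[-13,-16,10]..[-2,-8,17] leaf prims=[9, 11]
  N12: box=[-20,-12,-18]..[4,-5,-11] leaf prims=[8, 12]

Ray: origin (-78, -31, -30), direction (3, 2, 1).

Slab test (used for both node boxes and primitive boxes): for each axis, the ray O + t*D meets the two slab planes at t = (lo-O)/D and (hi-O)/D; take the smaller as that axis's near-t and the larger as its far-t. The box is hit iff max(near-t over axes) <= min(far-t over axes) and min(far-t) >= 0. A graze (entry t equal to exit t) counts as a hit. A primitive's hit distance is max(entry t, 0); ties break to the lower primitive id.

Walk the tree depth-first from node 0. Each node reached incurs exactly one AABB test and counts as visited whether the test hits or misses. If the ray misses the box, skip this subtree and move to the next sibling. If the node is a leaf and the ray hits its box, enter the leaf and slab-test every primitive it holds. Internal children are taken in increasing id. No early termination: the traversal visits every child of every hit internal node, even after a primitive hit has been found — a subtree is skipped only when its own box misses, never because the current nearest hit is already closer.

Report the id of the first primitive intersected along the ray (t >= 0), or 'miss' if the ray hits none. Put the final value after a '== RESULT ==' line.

Traverse from the root:
N0 x:[58/3,98/3] y:[15/2,27] z:[12,47] -> hit [58/3,27], descend [2, 5, 8, 10]
  N2 x:[58/3,98/3] y:[17/2,31/2] z:[12,23] -> miss, prune
  N5 x:[62/3,79/3] y:[19,23] z:[24,38] -> miss, prune
  N8 x:[65/3,89/3] y:[15/2,33/2] z:[28,47] -> miss, prune
  N10 x:[58/3,24] y:[29/2,27] z:[12,24] -> hit [58/3,24], descend [3, 4, 7]
    N3 x:[58/3,24] y:[29/2,35/2] z:[19,24] -> miss, prune
    N4 x:[64/3,70/3] y:[15,35/2] z:[12,21] -> miss, prune
    N7 x:[62/3,68/3] y:[21,27] z:[13,22] -> hit [21,22] leaf, test {P5@t=21, P17(miss)}

order=[0, 2, 5, 8, 10, 3, 4, 7]  |boxes|=8  |leaves|=1  hit=P5

== RESULT ==
5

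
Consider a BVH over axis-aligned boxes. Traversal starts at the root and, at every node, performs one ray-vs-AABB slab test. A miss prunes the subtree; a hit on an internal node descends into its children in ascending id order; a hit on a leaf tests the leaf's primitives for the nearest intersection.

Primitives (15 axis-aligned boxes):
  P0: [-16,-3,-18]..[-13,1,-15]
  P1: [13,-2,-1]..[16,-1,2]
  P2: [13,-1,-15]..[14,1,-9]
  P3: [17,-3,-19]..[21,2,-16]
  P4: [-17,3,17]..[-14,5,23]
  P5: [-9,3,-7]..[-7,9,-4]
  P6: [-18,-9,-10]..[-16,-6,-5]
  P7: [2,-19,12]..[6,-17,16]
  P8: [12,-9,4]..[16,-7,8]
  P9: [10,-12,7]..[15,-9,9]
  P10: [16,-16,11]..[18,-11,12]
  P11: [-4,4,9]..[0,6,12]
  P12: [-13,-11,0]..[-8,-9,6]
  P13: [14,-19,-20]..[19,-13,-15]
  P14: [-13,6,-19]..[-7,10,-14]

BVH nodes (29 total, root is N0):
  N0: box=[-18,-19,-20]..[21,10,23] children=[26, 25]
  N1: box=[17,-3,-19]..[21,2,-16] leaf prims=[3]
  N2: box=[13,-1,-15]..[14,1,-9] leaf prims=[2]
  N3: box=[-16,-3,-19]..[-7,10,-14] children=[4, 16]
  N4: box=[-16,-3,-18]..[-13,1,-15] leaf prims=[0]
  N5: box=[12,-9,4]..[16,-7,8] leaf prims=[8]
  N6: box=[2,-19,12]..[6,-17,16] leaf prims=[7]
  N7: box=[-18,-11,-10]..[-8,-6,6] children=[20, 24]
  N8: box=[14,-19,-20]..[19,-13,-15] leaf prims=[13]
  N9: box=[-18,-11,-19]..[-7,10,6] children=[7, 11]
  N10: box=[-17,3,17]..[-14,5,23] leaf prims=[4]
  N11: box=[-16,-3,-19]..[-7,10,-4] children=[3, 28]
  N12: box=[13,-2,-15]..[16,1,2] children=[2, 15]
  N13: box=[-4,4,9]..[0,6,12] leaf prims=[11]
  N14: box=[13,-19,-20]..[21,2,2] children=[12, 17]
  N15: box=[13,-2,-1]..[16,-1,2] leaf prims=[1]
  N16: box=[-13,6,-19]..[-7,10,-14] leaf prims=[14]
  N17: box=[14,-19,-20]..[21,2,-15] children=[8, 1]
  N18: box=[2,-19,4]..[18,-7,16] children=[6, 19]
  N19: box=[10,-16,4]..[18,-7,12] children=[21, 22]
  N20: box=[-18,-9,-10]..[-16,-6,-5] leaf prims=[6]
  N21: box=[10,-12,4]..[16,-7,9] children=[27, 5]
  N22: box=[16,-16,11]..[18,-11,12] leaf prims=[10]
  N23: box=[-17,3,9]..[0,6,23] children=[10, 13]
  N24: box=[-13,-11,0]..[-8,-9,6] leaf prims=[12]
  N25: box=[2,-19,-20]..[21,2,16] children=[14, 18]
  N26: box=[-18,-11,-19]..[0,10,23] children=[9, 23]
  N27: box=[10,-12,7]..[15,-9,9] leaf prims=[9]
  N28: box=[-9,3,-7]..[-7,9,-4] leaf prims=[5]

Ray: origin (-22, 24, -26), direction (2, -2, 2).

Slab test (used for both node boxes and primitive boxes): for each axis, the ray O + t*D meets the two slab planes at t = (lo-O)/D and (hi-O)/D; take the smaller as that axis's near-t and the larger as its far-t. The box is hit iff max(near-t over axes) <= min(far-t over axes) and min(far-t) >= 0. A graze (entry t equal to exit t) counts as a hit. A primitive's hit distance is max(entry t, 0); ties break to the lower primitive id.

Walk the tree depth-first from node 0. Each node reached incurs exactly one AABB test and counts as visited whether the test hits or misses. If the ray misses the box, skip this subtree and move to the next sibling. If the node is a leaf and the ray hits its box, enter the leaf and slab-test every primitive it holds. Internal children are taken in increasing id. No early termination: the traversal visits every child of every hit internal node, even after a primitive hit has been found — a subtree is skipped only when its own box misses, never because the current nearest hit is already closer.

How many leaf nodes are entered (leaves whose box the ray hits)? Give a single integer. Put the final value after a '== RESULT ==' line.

Trace the traversal:
N0 x:[2,43/2] y:[7,43/2] z:[3,49/2] -> hit [7,43/2], descend [25, 26]
  N25 x:[12,43/2] y:[11,43/2] z:[3,21] -> hit [12,21], descend [14, 18]
    N14 x:[35/2,43/2] y:[11,43/2] z:[3,14] -> miss, prune
    N18 x:[12,20] y:[31/2,43/2] z:[15,21] -> hit [31/2,20], descend [6, 19]
      N6 x:[12,14] y:[41/2,43/2] z:[19,21] -> miss, prune
      N19 x:[16,20] y:[31/2,20] z:[15,19] -> hit [16,19], descend [21, 22]
        N21 x:[16,19] y:[31/2,18] z:[15,35/2] -> hit [16,35/2], descend [5, 27]
          N5 x:[17,19] y:[31/2,33/2] z:[15,17] -> miss, prune
          N27 x:[16,37/2] y:[33/2,18] z:[33/2,35/2] -> hit [33/2,35/2] leaf, test {P9@t=33/2}
        N22 x:[19,20] y:[35/2,20] z:[37/2,19] -> hit [19,19] leaf, test {P10@t=19}
  N26 x:[2,11] y:[7,35/2] z:[7/2,49/2] -> hit [7,11], descend [9, 23]
    N9 x:[2,15/2] y:[7,35/2] z:[7/2,16] -> hit [7,15/2], descend [7, 11]
      N7 x:[2,7] y:[15,35/2] z:[8,16] -> miss, prune
      N11 x:[3,15/2] y:[7,27/2] z:[7/2,11] -> hit [7,15/2], descend [3, 28]
        N3 x:[3,15/2] y:[7,27/2] z:[7/2,6] -> miss, prune
        N28 x:[13/2,15/2] y:[15/2,21/2] z:[19/2,11] -> miss, prune
    N23 x:[5/2,11] y:[9,21/2] z:[35/2,49/2] -> miss, prune

17 AABB tests over nodes [0, 25, 14, 18, 6, 19, 21, 5, 27, 22, 26, 9, 7, 11, 3, 28, 23]; 2 leaves entered; closest P9.

== RESULT ==
2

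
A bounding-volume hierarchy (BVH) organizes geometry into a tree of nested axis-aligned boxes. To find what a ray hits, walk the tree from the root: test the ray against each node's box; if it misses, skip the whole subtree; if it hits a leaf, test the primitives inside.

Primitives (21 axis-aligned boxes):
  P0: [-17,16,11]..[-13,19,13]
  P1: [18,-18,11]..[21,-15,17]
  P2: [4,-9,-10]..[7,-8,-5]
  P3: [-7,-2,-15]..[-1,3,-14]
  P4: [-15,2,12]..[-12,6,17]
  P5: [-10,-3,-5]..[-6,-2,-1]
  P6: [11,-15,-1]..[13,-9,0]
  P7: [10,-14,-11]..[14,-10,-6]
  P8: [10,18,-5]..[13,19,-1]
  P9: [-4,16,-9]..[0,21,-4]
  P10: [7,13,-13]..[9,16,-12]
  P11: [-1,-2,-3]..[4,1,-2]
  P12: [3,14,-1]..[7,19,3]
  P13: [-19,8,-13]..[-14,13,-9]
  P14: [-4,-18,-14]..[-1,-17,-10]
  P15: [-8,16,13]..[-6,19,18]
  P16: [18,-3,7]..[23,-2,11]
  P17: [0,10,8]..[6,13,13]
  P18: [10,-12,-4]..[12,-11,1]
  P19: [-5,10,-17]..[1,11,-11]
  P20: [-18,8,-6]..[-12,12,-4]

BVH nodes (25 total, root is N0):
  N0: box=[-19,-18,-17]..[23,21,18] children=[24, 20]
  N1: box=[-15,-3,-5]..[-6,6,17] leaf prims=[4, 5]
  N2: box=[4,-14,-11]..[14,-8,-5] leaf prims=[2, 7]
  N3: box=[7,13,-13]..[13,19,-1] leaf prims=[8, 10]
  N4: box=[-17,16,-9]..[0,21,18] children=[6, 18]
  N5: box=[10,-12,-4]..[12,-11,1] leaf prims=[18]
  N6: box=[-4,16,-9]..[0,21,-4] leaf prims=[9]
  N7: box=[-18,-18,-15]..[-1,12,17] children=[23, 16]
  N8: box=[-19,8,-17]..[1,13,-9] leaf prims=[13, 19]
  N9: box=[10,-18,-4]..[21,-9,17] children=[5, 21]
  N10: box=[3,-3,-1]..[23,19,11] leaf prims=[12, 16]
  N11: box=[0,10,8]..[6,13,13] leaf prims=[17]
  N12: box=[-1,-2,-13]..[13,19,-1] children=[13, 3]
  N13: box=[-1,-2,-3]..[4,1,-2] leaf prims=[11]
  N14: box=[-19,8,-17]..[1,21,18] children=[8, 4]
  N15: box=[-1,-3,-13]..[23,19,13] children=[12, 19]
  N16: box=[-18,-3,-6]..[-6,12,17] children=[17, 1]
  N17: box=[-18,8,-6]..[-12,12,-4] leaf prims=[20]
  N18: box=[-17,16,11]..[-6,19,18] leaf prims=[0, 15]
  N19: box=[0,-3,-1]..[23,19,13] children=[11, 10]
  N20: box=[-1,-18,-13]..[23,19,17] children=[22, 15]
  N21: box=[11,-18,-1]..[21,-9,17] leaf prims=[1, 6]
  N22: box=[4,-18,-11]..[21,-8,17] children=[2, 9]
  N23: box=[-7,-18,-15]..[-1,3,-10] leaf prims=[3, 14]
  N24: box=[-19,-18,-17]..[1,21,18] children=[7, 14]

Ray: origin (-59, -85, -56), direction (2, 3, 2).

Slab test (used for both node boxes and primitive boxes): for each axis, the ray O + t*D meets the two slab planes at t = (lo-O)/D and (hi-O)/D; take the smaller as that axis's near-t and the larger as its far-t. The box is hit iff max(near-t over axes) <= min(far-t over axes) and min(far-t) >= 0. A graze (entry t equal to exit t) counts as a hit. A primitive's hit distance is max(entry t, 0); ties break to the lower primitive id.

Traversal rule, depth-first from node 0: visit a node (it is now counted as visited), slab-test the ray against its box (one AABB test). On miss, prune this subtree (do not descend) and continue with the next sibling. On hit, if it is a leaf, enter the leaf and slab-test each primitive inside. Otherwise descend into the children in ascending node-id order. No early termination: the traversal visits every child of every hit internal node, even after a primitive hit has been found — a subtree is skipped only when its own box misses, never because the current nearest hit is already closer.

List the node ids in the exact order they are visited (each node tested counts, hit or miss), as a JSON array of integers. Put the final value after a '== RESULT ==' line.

Trace the traversal:
N0 x:[20,41] y:[67/3,106/3] z:[39/2,37] -> hit [67/3,106/3], descend [20, 24]
  N20 x:[29,41] y:[67/3,104/3] z:[43/2,73/2] -> hit [29,104/3], descend [15, 22]
    N15 x:[29,41] y:[82/3,104/3] z:[43/2,69/2] -> hit [29,69/2], descend [12, 19]
      N12 x:[29,36] y:[83/3,104/3] z:[43/2,55/2] -> miss, prune
      N19 x:[59/2,41] y:[82/3,104/3] z:[55/2,69/2] -> hit [59/2,69/2], descend [10, 11]
        N10 x:[31,41] y:[82/3,104/3] z:[55/2,67/2] -> hit [31,67/2] leaf, test {P12(miss), P16(miss)}
        N11 x:[59/2,65/2] y:[95/3,98/3] z:[32,69/2] -> hit [32,65/2] leaf, test {P17@t=32}
    N22 x:[63/2,40] y:[67/3,77/3] z:[45/2,73/2] -> miss, prune
  N24 x:[20,30] y:[67/3,106/3] z:[39/2,37] -> hit [67/3,30], descend [7, 14]
    N7 x:[41/2,29] y:[67/3,97/3] z:[41/2,73/2] -> hit [67/3,29], descend [16, 23]
      N16 x:[41/2,53/2] y:[82/3,97/3] z:[25,73/2] -> miss, prune
      N23 x:[26,29] y:[67/3,88/3] z:[41/2,23] -> miss, prune
    N14 x:[20,30] y:[31,106/3] z:[39/2,37] -> miss, prune

Visited [0, 20, 15, 12, 19, 10, 11, 22, 24, 7, 16, 23, 14]. Tests: 13 box, 2 leaf. Nearest: P17.

== RESULT ==
[0, 20, 15, 12, 19, 10, 11, 22, 24, 7, 16, 23, 14]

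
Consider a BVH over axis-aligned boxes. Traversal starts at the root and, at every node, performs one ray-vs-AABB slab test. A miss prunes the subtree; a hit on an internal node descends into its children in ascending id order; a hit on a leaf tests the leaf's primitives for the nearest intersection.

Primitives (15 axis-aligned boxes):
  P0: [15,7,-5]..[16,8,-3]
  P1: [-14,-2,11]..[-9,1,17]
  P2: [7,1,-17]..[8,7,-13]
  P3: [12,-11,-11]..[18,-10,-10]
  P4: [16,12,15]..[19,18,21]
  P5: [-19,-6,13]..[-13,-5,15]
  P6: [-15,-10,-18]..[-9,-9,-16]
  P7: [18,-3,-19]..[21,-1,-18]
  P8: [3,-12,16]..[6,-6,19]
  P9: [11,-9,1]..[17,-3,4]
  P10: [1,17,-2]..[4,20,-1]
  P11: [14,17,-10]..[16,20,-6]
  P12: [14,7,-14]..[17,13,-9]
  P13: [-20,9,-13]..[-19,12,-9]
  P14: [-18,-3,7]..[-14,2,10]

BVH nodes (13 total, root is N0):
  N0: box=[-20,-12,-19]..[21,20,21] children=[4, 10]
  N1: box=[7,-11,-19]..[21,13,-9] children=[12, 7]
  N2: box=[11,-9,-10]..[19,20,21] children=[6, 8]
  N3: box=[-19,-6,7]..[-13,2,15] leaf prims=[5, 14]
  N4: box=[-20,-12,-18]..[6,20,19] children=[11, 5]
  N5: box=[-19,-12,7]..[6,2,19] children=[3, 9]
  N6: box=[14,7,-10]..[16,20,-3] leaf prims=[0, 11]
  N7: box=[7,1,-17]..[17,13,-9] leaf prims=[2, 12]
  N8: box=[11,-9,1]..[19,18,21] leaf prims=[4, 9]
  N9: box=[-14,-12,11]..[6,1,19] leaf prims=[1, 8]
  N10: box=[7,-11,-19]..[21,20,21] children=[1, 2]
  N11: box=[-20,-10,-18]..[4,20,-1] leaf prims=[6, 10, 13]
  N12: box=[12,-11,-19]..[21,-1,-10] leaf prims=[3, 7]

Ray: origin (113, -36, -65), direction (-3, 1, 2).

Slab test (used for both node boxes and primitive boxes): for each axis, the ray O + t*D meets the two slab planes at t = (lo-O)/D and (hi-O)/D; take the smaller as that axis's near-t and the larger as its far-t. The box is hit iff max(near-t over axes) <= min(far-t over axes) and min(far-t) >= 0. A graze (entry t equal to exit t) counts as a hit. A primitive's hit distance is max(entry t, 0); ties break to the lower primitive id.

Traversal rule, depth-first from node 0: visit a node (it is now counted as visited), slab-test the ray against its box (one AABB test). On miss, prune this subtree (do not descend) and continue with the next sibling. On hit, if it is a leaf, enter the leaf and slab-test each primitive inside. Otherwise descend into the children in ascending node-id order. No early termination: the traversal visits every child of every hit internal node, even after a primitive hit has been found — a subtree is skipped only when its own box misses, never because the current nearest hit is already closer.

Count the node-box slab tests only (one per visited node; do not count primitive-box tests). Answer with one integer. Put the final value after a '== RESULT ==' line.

Traverse from the root:
N0 x:[92/3,133/3] y:[24,56] z:[23,43] -> hit [92/3,43], descend [4, 10]
  N4 x:[107/3,133/3] y:[24,56] z:[47/2,42] -> hit [107/3,42], descend [5, 11]
    N5 x:[107/3,44] y:[24,38] z:[36,42] -> hit [36,38], descend [3, 9]
      N3 x:[42,44] y:[30,38] z:[36,40] -> miss, prune
      N9 x:[107/3,127/3] y:[24,37] z:[38,42] -> miss, prune
    N11 x:[109/3,133/3] y:[26,56] z:[47/2,32] -> miss, prune
  N10 x:[92/3,106/3] y:[25,56] z:[23,43] -> hit [92/3,106/3], descend [1, 2]
    N1 x:[92/3,106/3] y:[25,49] z:[23,28] -> miss, prune
    N2 x:[94/3,34] y:[27,56] z:[55/2,43] -> hit [94/3,34], descend [6, 8]
      N6 x:[97/3,33] y:[43,56] z:[55/2,31] -> miss, prune
      N8 x:[94/3,34] y:[27,54] z:[33,43] -> hit [33,34] leaf, test {P4(miss), P9@t=33}

Summary -> nodes [0, 4, 5, 3, 9, 11, 10, 1, 2, 6, 8]; box-tests=11; leaf-entries=1; first=P9

== RESULT ==
11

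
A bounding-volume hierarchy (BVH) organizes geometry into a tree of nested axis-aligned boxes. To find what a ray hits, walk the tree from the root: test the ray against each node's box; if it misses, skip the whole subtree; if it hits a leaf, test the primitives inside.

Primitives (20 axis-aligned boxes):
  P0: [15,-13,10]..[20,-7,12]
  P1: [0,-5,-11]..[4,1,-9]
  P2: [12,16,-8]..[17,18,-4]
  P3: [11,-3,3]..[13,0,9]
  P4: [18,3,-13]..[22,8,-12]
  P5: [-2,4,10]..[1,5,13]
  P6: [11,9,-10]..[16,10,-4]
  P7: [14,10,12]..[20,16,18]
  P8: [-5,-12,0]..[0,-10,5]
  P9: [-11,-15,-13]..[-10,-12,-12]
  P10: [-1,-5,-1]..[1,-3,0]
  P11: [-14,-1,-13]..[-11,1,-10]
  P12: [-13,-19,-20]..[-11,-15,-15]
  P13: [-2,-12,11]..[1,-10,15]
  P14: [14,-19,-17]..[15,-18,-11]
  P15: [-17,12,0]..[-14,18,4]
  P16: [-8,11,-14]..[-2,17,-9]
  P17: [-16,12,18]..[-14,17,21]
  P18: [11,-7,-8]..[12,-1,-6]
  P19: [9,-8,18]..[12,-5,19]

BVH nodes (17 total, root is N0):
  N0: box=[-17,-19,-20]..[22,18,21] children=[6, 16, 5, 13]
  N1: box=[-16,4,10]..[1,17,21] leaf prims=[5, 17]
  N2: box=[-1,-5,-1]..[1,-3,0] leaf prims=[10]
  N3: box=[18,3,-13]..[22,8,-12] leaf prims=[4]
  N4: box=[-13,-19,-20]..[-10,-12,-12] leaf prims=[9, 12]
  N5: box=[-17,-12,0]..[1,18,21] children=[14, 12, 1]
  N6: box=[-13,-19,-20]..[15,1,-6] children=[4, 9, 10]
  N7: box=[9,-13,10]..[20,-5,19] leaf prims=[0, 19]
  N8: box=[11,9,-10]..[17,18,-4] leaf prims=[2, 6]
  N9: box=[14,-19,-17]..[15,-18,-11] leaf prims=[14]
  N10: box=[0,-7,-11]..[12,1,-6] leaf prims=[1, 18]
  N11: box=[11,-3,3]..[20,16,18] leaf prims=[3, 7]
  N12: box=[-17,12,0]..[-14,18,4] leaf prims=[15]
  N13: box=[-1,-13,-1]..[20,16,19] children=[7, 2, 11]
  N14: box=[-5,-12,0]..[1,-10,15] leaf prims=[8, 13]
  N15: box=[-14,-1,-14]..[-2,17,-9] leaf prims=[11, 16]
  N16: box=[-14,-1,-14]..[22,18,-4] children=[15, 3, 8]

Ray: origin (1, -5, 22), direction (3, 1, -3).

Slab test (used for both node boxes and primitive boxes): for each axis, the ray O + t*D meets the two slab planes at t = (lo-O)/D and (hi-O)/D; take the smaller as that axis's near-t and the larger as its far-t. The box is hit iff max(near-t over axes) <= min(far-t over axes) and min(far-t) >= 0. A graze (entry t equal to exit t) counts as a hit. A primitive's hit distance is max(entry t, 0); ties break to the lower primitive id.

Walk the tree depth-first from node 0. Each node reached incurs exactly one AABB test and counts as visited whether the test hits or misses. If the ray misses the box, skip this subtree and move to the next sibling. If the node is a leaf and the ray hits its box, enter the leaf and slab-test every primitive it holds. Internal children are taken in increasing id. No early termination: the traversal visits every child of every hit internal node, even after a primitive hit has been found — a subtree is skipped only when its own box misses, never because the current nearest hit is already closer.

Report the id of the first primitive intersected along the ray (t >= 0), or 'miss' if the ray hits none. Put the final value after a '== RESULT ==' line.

Trace the traversal:
N0 x:[-6,7] y:[-14,23] z:[1/3,14] -> hit [1/3,7], descend [5, 6, 13, 16]
  N5 x:[-6,0] y:[-7,23] z:[1/3,22/3] -> miss, prune
  N6 x:[-14/3,14/3] y:[-14,6] z:[28/3,14] -> miss, prune
  N13 x:[-2/3,19/3] y:[-8,21] z:[1,23/3] -> hit [1,19/3], descend [2, 7, 11]
    N2 x:[-2/3,0] y:[0,2] z:[22/3,23/3] -> miss, prune
    N7 x:[8/3,19/3] y:[-8,0] z:[1,4] -> miss, prune
    N11 x:[10/3,19/3] y:[2,21] z:[4/3,19/3] -> hit [10/3,19/3] leaf, test {P3(miss), P7(miss)}
  N16 x:[-5,7] y:[4,23] z:[26/3,12] -> miss, prune

Summary -> nodes [0, 5, 6, 13, 2, 7, 11, 16]; box-tests=8; leaf-entries=1; first=miss

== RESULT ==
miss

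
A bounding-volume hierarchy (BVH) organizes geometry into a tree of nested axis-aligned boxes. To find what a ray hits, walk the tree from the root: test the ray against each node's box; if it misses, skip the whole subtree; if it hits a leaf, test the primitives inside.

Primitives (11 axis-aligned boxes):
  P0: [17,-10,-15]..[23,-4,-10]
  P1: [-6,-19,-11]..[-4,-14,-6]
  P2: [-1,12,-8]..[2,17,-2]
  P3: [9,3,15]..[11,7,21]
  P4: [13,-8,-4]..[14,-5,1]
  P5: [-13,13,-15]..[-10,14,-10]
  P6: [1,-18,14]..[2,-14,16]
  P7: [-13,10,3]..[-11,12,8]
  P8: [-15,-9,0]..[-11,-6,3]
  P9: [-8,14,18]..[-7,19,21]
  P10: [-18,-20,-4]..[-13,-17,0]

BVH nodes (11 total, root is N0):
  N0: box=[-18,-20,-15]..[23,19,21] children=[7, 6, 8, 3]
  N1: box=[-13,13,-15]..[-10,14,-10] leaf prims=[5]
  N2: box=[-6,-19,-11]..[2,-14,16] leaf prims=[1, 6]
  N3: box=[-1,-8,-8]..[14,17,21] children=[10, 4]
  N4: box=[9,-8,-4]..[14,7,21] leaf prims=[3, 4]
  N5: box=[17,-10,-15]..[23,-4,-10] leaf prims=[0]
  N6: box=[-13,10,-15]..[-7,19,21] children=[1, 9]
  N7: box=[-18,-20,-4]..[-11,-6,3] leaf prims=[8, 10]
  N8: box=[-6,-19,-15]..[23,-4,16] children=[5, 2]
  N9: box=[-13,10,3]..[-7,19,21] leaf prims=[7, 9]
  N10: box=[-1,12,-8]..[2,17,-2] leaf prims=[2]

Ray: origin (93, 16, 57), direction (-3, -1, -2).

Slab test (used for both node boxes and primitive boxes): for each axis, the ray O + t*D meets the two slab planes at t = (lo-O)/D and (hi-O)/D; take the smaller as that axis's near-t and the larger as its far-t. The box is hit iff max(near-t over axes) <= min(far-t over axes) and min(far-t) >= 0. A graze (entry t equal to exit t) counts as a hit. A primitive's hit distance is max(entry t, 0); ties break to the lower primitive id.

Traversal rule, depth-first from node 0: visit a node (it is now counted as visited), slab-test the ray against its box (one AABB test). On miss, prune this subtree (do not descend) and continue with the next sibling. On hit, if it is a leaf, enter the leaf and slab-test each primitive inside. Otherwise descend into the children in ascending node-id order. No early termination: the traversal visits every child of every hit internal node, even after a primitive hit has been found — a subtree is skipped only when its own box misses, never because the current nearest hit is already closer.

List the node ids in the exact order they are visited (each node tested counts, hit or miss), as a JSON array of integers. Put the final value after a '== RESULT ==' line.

Traverse from the root:
N0 x:[70/3,37] y:[-3,36] z:[18,36] -> hit [70/3,36], descend [3, 6, 7, 8]
  N3 x:[79/3,94/3] y:[-1,24] z:[18,65/2] -> miss, prune
  N6 x:[100/3,106/3] y:[-3,6] z:[18,36] -> miss, prune
  N7 x:[104/3,37] y:[22,36] z:[27,61/2] -> miss, prune
  N8 x:[70/3,33] y:[20,35] z:[41/2,36] -> hit [70/3,33], descend [2, 5]
    N2 x:[91/3,33] y:[30,35] z:[41/2,34] -> hit [91/3,33] leaf, test {P1@t=97/3, P6(miss)}
    N5 x:[70/3,76/3] y:[20,26] z:[67/2,36] -> miss, prune

Summary -> nodes [0, 3, 6, 7, 8, 2, 5]; box-tests=7; leaf-entries=1; first=P1

== RESULT ==
[0, 3, 6, 7, 8, 2, 5]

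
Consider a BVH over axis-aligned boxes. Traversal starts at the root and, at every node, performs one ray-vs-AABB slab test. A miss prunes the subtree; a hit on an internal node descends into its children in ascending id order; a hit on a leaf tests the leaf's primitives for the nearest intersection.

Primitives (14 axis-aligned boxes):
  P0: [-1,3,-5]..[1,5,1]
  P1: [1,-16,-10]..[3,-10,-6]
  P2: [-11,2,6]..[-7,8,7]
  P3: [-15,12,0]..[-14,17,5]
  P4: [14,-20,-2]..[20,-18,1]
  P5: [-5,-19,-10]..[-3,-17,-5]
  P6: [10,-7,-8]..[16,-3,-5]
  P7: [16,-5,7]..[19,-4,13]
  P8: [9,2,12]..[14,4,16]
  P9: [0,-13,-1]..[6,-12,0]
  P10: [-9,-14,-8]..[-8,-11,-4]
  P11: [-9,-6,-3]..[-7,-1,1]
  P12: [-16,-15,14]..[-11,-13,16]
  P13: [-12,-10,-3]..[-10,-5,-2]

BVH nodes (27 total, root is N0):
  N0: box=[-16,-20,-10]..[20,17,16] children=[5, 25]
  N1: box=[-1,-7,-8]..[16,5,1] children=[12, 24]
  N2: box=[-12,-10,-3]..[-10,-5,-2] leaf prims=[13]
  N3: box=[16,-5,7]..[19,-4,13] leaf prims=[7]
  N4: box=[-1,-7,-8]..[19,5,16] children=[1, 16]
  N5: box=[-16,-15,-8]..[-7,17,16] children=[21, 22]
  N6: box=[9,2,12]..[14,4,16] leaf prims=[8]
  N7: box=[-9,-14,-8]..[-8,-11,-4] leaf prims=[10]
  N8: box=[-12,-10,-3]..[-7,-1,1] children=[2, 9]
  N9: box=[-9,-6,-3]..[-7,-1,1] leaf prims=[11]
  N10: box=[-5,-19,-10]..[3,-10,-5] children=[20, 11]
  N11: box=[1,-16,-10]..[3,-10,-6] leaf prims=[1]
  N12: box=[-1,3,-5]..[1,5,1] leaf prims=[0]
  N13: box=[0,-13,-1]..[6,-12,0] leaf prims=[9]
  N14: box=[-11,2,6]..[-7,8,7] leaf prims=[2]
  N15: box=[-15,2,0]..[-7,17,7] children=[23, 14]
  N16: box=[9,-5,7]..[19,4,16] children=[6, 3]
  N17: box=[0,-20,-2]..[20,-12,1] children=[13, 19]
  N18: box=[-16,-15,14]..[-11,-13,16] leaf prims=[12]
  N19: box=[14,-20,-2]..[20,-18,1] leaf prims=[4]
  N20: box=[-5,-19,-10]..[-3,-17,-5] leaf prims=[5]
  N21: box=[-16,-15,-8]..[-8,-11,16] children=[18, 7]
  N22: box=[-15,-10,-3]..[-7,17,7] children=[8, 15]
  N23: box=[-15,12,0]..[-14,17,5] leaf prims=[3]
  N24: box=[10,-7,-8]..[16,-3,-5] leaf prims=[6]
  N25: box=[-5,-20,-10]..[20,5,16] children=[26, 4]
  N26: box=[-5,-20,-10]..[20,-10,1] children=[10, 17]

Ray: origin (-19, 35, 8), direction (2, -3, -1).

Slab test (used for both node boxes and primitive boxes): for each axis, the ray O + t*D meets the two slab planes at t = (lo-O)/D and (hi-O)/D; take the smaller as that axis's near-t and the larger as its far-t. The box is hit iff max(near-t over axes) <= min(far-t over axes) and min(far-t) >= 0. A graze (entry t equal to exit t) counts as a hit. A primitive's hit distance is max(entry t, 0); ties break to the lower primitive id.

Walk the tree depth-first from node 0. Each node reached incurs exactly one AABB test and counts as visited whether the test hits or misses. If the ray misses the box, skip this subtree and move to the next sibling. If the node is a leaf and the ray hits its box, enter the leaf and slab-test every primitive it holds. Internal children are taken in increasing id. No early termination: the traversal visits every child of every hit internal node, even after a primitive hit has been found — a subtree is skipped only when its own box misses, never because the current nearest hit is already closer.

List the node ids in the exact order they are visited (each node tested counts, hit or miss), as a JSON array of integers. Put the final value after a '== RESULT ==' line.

Traverse from the root:
N0 x:[3/2,39/2] y:[6,55/3] z:[-8,18] -> hit [6,18], descend [5, 25]
  N5 x:[3/2,6] y:[6,50/3] z:[-8,16] -> hit [6,6], descend [21, 22]
    N21 x:[3/2,11/2] y:[46/3,50/3] z:[-8,16] -> miss, prune
    N22 x:[2,6] y:[6,15] z:[1,11] -> hit [6,6], descend [8, 15]
      N8 x:[7/2,6] y:[12,15] z:[7,11] -> miss, prune
      N15 x:[2,6] y:[6,11] z:[1,8] -> hit [6,6], descend [14, 23]
        N14 x:[4,6] y:[9,11] z:[1,2] -> miss, prune
        N23 x:[2,5/2] y:[6,23/3] z:[3,8] -> miss, prune
  N25 x:[7,39/2] y:[10,55/3] z:[-8,18] -> hit [10,18], descend [4, 26]
    N4 x:[9,19] y:[10,14] z:[-8,16] -> hit [10,14], descend [1, 16]
      N1 x:[9,35/2] y:[10,14] z:[7,16] -> hit [10,14], descend [12, 24]
        N12 x:[9,10] y:[10,32/3] z:[7,13] -> hit [10,10] leaf, test {P0@t=10}
        N24 x:[29/2,35/2] y:[38/3,14] z:[13,16] -> miss, prune
      N16 x:[14,19] y:[31/3,40/3] z:[-8,1] -> miss, prune
    N26 x:[7,39/2] y:[15,55/3] z:[7,18] -> hit [15,18], descend [10, 17]
      N10 x:[7,11] y:[15,18] z:[13,18] -> miss, prune
      N17 x:[19/2,39/2] y:[47/3,55/3] z:[7,10] -> miss, prune

Visited [0, 5, 21, 22, 8, 15, 14, 23, 25, 4, 1, 12, 24, 16, 26, 10, 17]. Tests: 17 box, 1 leaf. Nearest: P0.

== RESULT ==
[0, 5, 21, 22, 8, 15, 14, 23, 25, 4, 1, 12, 24, 16, 26, 10, 17]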